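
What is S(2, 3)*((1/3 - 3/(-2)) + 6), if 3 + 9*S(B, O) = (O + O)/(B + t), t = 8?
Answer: -94/45 ≈ -2.0889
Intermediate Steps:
S(B, O) = -⅓ + 2*O/(9*(8 + B)) (S(B, O) = -⅓ + ((O + O)/(B + 8))/9 = -⅓ + ((2*O)/(8 + B))/9 = -⅓ + (2*O/(8 + B))/9 = -⅓ + 2*O/(9*(8 + B)))
S(2, 3)*((1/3 - 3/(-2)) + 6) = ((-24 - 3*2 + 2*3)/(9*(8 + 2)))*((1/3 - 3/(-2)) + 6) = ((⅑)*(-24 - 6 + 6)/10)*((1*(⅓) - 3*(-½)) + 6) = ((⅑)*(⅒)*(-24))*((⅓ + 3/2) + 6) = -4*(11/6 + 6)/15 = -4/15*47/6 = -94/45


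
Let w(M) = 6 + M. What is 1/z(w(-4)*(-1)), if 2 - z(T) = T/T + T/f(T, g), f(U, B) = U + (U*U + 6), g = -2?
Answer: ⅘ ≈ 0.80000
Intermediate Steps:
f(U, B) = 6 + U + U² (f(U, B) = U + (U² + 6) = U + (6 + U²) = 6 + U + U²)
z(T) = 1 - T/(6 + T + T²) (z(T) = 2 - (T/T + T/(6 + T + T²)) = 2 - (1 + T/(6 + T + T²)) = 2 + (-1 - T/(6 + T + T²)) = 1 - T/(6 + T + T²))
1/z(w(-4)*(-1)) = 1/((6 + ((6 - 4)*(-1))²)/(6 + (6 - 4)*(-1) + ((6 - 4)*(-1))²)) = 1/((6 + (2*(-1))²)/(6 + 2*(-1) + (2*(-1))²)) = 1/((6 + (-2)²)/(6 - 2 + (-2)²)) = 1/((6 + 4)/(6 - 2 + 4)) = 1/(10/8) = 1/((⅛)*10) = 1/(5/4) = ⅘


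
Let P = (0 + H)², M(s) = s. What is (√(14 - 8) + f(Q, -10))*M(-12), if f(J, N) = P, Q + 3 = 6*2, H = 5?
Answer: -300 - 12*√6 ≈ -329.39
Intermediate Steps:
P = 25 (P = (0 + 5)² = 5² = 25)
Q = 9 (Q = -3 + 6*2 = -3 + 12 = 9)
f(J, N) = 25
(√(14 - 8) + f(Q, -10))*M(-12) = (√(14 - 8) + 25)*(-12) = (√6 + 25)*(-12) = (25 + √6)*(-12) = -300 - 12*√6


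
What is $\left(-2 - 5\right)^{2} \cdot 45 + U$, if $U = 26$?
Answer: $2231$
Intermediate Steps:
$\left(-2 - 5\right)^{2} \cdot 45 + U = \left(-2 - 5\right)^{2} \cdot 45 + 26 = \left(-7\right)^{2} \cdot 45 + 26 = 49 \cdot 45 + 26 = 2205 + 26 = 2231$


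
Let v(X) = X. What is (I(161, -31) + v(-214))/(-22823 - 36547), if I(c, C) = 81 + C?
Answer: 82/29685 ≈ 0.0027623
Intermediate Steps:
(I(161, -31) + v(-214))/(-22823 - 36547) = ((81 - 31) - 214)/(-22823 - 36547) = (50 - 214)/(-59370) = -164*(-1/59370) = 82/29685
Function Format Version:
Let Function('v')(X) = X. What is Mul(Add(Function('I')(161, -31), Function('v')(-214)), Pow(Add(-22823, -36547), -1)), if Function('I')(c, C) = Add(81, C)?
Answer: Rational(82, 29685) ≈ 0.0027623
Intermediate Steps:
Mul(Add(Function('I')(161, -31), Function('v')(-214)), Pow(Add(-22823, -36547), -1)) = Mul(Add(Add(81, -31), -214), Pow(Add(-22823, -36547), -1)) = Mul(Add(50, -214), Pow(-59370, -1)) = Mul(-164, Rational(-1, 59370)) = Rational(82, 29685)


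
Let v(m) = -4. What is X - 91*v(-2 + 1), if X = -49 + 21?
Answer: 336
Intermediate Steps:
X = -28
X - 91*v(-2 + 1) = -28 - 91*(-4) = -28 + 364 = 336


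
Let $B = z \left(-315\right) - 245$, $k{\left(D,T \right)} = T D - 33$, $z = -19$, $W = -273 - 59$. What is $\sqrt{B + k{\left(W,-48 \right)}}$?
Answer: $\sqrt{21643} \approx 147.12$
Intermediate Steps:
$W = -332$ ($W = -273 - 59 = -332$)
$k{\left(D,T \right)} = -33 + D T$ ($k{\left(D,T \right)} = D T - 33 = -33 + D T$)
$B = 5740$ ($B = \left(-19\right) \left(-315\right) - 245 = 5985 - 245 = 5740$)
$\sqrt{B + k{\left(W,-48 \right)}} = \sqrt{5740 - -15903} = \sqrt{5740 + \left(-33 + 15936\right)} = \sqrt{5740 + 15903} = \sqrt{21643}$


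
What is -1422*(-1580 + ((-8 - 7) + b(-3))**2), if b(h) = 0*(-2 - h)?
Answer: 1926810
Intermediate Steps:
b(h) = 0
-1422*(-1580 + ((-8 - 7) + b(-3))**2) = -1422*(-1580 + ((-8 - 7) + 0)**2) = -1422*(-1580 + (-15 + 0)**2) = -1422*(-1580 + (-15)**2) = -1422*(-1580 + 225) = -1422*(-1355) = 1926810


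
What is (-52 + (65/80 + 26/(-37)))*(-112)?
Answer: 215033/37 ≈ 5811.7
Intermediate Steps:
(-52 + (65/80 + 26/(-37)))*(-112) = (-52 + (65*(1/80) + 26*(-1/37)))*(-112) = (-52 + (13/16 - 26/37))*(-112) = (-52 + 65/592)*(-112) = -30719/592*(-112) = 215033/37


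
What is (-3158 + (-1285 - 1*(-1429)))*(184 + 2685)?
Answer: -8647166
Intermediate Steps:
(-3158 + (-1285 - 1*(-1429)))*(184 + 2685) = (-3158 + (-1285 + 1429))*2869 = (-3158 + 144)*2869 = -3014*2869 = -8647166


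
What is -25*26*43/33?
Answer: -27950/33 ≈ -846.97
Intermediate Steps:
-25*26*43/33 = -650*43*(1/33) = -650*43/33 = -1*27950/33 = -27950/33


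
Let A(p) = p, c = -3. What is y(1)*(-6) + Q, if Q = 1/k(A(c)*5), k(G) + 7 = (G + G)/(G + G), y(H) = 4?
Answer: -145/6 ≈ -24.167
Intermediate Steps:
k(G) = -6 (k(G) = -7 + (G + G)/(G + G) = -7 + (2*G)/((2*G)) = -7 + (2*G)*(1/(2*G)) = -7 + 1 = -6)
Q = -⅙ (Q = 1/(-6) = -⅙ ≈ -0.16667)
y(1)*(-6) + Q = 4*(-6) - ⅙ = -24 - ⅙ = -145/6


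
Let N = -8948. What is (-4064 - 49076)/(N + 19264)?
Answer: -13285/2579 ≈ -5.1512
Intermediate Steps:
(-4064 - 49076)/(N + 19264) = (-4064 - 49076)/(-8948 + 19264) = -53140/10316 = -53140*1/10316 = -13285/2579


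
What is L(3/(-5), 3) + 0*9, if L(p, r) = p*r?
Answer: -9/5 ≈ -1.8000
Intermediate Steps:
L(3/(-5), 3) + 0*9 = (3/(-5))*3 + 0*9 = (3*(-⅕))*3 + 0 = -⅗*3 + 0 = -9/5 + 0 = -9/5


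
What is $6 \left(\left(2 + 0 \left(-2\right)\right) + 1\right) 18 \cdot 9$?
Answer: $2916$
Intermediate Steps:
$6 \left(\left(2 + 0 \left(-2\right)\right) + 1\right) 18 \cdot 9 = 6 \left(\left(2 + 0\right) + 1\right) 18 \cdot 9 = 6 \left(2 + 1\right) 18 \cdot 9 = 6 \cdot 3 \cdot 18 \cdot 9 = 18 \cdot 18 \cdot 9 = 324 \cdot 9 = 2916$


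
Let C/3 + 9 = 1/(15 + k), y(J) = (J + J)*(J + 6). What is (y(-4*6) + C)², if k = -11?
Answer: 11229201/16 ≈ 7.0183e+5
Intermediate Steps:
y(J) = 2*J*(6 + J) (y(J) = (2*J)*(6 + J) = 2*J*(6 + J))
C = -105/4 (C = -27 + 3/(15 - 11) = -27 + 3/4 = -27 + 3*(¼) = -27 + ¾ = -105/4 ≈ -26.250)
(y(-4*6) + C)² = (2*(-4*6)*(6 - 4*6) - 105/4)² = (2*(-24)*(6 - 24) - 105/4)² = (2*(-24)*(-18) - 105/4)² = (864 - 105/4)² = (3351/4)² = 11229201/16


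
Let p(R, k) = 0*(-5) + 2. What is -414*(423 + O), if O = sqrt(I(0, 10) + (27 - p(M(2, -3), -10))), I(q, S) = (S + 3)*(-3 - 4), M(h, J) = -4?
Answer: -175122 - 414*I*sqrt(66) ≈ -1.7512e+5 - 3363.4*I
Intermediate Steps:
p(R, k) = 2 (p(R, k) = 0 + 2 = 2)
I(q, S) = -21 - 7*S (I(q, S) = (3 + S)*(-7) = -21 - 7*S)
O = I*sqrt(66) (O = sqrt((-21 - 7*10) + (27 - 1*2)) = sqrt((-21 - 70) + (27 - 2)) = sqrt(-91 + 25) = sqrt(-66) = I*sqrt(66) ≈ 8.124*I)
-414*(423 + O) = -414*(423 + I*sqrt(66)) = -175122 - 414*I*sqrt(66)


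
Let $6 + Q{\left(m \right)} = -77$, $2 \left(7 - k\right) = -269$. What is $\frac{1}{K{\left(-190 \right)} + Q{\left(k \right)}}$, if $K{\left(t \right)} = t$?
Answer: $- \frac{1}{273} \approx -0.003663$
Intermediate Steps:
$k = \frac{283}{2}$ ($k = 7 - - \frac{269}{2} = 7 + \frac{269}{2} = \frac{283}{2} \approx 141.5$)
$Q{\left(m \right)} = -83$ ($Q{\left(m \right)} = -6 - 77 = -83$)
$\frac{1}{K{\left(-190 \right)} + Q{\left(k \right)}} = \frac{1}{-190 - 83} = \frac{1}{-273} = - \frac{1}{273}$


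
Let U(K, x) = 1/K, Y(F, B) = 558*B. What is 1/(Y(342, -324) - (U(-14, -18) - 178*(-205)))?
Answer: -14/3041947 ≈ -4.6023e-6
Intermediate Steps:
1/(Y(342, -324) - (U(-14, -18) - 178*(-205))) = 1/(558*(-324) - (1/(-14) - 178*(-205))) = 1/(-180792 - (-1/14 + 36490)) = 1/(-180792 - 1*510859/14) = 1/(-180792 - 510859/14) = 1/(-3041947/14) = -14/3041947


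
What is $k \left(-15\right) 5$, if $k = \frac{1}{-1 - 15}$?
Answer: $\frac{75}{16} \approx 4.6875$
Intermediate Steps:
$k = - \frac{1}{16}$ ($k = \frac{1}{-16} = - \frac{1}{16} \approx -0.0625$)
$k \left(-15\right) 5 = \left(- \frac{1}{16}\right) \left(-15\right) 5 = \frac{15}{16} \cdot 5 = \frac{75}{16}$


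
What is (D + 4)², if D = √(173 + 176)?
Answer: (4 + √349)² ≈ 514.45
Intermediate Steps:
D = √349 ≈ 18.682
(D + 4)² = (√349 + 4)² = (4 + √349)²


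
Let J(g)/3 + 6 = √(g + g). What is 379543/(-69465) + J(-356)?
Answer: -1629913/69465 + 6*I*√178 ≈ -23.464 + 80.05*I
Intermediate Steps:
J(g) = -18 + 3*√2*√g (J(g) = -18 + 3*√(g + g) = -18 + 3*√(2*g) = -18 + 3*(√2*√g) = -18 + 3*√2*√g)
379543/(-69465) + J(-356) = 379543/(-69465) + (-18 + 3*√2*√(-356)) = 379543*(-1/69465) + (-18 + 3*√2*(2*I*√89)) = -379543/69465 + (-18 + 6*I*√178) = -1629913/69465 + 6*I*√178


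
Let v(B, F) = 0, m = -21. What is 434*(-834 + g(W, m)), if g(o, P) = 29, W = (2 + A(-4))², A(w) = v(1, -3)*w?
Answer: -349370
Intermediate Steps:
A(w) = 0 (A(w) = 0*w = 0)
W = 4 (W = (2 + 0)² = 2² = 4)
434*(-834 + g(W, m)) = 434*(-834 + 29) = 434*(-805) = -349370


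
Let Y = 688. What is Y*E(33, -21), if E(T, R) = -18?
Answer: -12384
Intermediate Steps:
Y*E(33, -21) = 688*(-18) = -12384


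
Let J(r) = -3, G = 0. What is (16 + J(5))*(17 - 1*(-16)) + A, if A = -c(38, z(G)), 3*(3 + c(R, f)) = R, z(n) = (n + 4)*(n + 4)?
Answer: 1258/3 ≈ 419.33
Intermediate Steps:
z(n) = (4 + n)**2 (z(n) = (4 + n)*(4 + n) = (4 + n)**2)
c(R, f) = -3 + R/3
A = -29/3 (A = -(-3 + (1/3)*38) = -(-3 + 38/3) = -1*29/3 = -29/3 ≈ -9.6667)
(16 + J(5))*(17 - 1*(-16)) + A = (16 - 3)*(17 - 1*(-16)) - 29/3 = 13*(17 + 16) - 29/3 = 13*33 - 29/3 = 429 - 29/3 = 1258/3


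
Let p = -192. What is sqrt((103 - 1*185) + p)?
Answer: I*sqrt(274) ≈ 16.553*I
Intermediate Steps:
sqrt((103 - 1*185) + p) = sqrt((103 - 1*185) - 192) = sqrt((103 - 185) - 192) = sqrt(-82 - 192) = sqrt(-274) = I*sqrt(274)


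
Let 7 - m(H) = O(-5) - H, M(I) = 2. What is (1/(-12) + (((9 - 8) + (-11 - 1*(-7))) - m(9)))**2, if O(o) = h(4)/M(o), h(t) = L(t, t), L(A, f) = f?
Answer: 42025/144 ≈ 291.84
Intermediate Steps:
h(t) = t
O(o) = 2 (O(o) = 4/2 = 4*(1/2) = 2)
m(H) = 5 + H (m(H) = 7 - (2 - H) = 7 + (-2 + H) = 5 + H)
(1/(-12) + (((9 - 8) + (-11 - 1*(-7))) - m(9)))**2 = (1/(-12) + (((9 - 8) + (-11 - 1*(-7))) - (5 + 9)))**2 = (-1/12 + ((1 + (-11 + 7)) - 1*14))**2 = (-1/12 + ((1 - 4) - 14))**2 = (-1/12 + (-3 - 14))**2 = (-1/12 - 17)**2 = (-205/12)**2 = 42025/144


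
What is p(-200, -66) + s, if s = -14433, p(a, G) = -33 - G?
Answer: -14400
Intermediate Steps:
p(-200, -66) + s = (-33 - 1*(-66)) - 14433 = (-33 + 66) - 14433 = 33 - 14433 = -14400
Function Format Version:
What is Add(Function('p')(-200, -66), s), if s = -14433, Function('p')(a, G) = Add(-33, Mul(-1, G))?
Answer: -14400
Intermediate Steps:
Add(Function('p')(-200, -66), s) = Add(Add(-33, Mul(-1, -66)), -14433) = Add(Add(-33, 66), -14433) = Add(33, -14433) = -14400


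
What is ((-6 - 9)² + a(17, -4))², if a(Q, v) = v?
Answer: 48841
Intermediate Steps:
((-6 - 9)² + a(17, -4))² = ((-6 - 9)² - 4)² = ((-15)² - 4)² = (225 - 4)² = 221² = 48841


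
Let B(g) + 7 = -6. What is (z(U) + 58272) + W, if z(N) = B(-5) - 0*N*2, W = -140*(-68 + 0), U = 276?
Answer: 67779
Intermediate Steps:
B(g) = -13 (B(g) = -7 - 6 = -13)
W = 9520 (W = -140*(-68) = 9520)
z(N) = -13 (z(N) = -13 - 0*N*2 = -13 - 0*2 = -13 - 1*0 = -13 + 0 = -13)
(z(U) + 58272) + W = (-13 + 58272) + 9520 = 58259 + 9520 = 67779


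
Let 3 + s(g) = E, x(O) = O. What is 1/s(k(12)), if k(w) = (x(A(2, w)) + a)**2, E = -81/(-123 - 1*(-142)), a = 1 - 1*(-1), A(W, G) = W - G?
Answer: -19/138 ≈ -0.13768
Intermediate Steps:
a = 2 (a = 1 + 1 = 2)
E = -81/19 (E = -81/(-123 + 142) = -81/19 ≈ -4.2632)
k(w) = (4 - w)**2 (k(w) = ((2 - w) + 2)**2 = (4 - w)**2)
s(g) = -138/19 (s(g) = -3 - 81/19 = -138/19)
1/s(k(12)) = 1/(-138/19) = -19/138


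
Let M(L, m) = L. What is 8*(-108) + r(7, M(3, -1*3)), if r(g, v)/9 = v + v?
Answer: -810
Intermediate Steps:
r(g, v) = 18*v (r(g, v) = 9*(v + v) = 9*(2*v) = 18*v)
8*(-108) + r(7, M(3, -1*3)) = 8*(-108) + 18*3 = -864 + 54 = -810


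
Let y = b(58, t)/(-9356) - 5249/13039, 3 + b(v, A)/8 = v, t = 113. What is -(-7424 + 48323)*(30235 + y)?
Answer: -37712967909570366/30498221 ≈ -1.2366e+9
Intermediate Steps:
b(v, A) = -24 + 8*v
y = -13711701/30498221 (y = (-24 + 8*58)/(-9356) - 5249/13039 = (-24 + 464)*(-1/9356) - 5249*1/13039 = 440*(-1/9356) - 5249/13039 = -110/2339 - 5249/13039 = -13711701/30498221 ≈ -0.44959)
-(-7424 + 48323)*(30235 + y) = -(-7424 + 48323)*(30235 - 13711701/30498221) = -40899*922100000234/30498221 = -1*37712967909570366/30498221 = -37712967909570366/30498221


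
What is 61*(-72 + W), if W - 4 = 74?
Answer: 366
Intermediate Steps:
W = 78 (W = 4 + 74 = 78)
61*(-72 + W) = 61*(-72 + 78) = 61*6 = 366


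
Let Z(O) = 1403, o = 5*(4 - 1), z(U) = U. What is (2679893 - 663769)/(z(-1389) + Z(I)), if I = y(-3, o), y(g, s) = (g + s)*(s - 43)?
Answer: 1008062/7 ≈ 1.4401e+5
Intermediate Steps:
o = 15 (o = 5*3 = 15)
y(g, s) = (-43 + s)*(g + s) (y(g, s) = (g + s)*(-43 + s) = (-43 + s)*(g + s))
I = -336 (I = 15**2 - 43*(-3) - 43*15 - 3*15 = 225 + 129 - 645 - 45 = -336)
(2679893 - 663769)/(z(-1389) + Z(I)) = (2679893 - 663769)/(-1389 + 1403) = 2016124/14 = 2016124*(1/14) = 1008062/7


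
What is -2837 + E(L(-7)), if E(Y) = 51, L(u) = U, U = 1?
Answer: -2786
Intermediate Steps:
L(u) = 1
-2837 + E(L(-7)) = -2837 + 51 = -2786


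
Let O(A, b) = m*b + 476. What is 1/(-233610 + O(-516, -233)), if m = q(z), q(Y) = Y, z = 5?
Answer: -1/234299 ≈ -4.2680e-6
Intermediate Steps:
m = 5
O(A, b) = 476 + 5*b (O(A, b) = 5*b + 476 = 476 + 5*b)
1/(-233610 + O(-516, -233)) = 1/(-233610 + (476 + 5*(-233))) = 1/(-233610 + (476 - 1165)) = 1/(-233610 - 689) = 1/(-234299) = -1/234299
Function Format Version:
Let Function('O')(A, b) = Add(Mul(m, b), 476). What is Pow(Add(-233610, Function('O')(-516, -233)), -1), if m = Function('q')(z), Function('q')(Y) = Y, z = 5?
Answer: Rational(-1, 234299) ≈ -4.2680e-6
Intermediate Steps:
m = 5
Function('O')(A, b) = Add(476, Mul(5, b)) (Function('O')(A, b) = Add(Mul(5, b), 476) = Add(476, Mul(5, b)))
Pow(Add(-233610, Function('O')(-516, -233)), -1) = Pow(Add(-233610, Add(476, Mul(5, -233))), -1) = Pow(Add(-233610, Add(476, -1165)), -1) = Pow(Add(-233610, -689), -1) = Pow(-234299, -1) = Rational(-1, 234299)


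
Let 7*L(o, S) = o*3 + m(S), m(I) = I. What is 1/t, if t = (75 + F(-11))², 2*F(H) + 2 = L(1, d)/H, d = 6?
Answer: 23716/129663769 ≈ 0.00018290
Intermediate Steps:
L(o, S) = S/7 + 3*o/7 (L(o, S) = (o*3 + S)/7 = (3*o + S)/7 = (S + 3*o)/7 = S/7 + 3*o/7)
F(H) = -1 + 9/(14*H) (F(H) = -1 + (((⅐)*6 + (3/7)*1)/H)/2 = -1 + ((6/7 + 3/7)/H)/2 = -1 + (9/(7*H))/2 = -1 + 9/(14*H))
t = 129663769/23716 (t = (75 + (9/14 - 1*(-11))/(-11))² = (75 - (9/14 + 11)/11)² = (75 - 1/11*163/14)² = (75 - 163/154)² = (11387/154)² = 129663769/23716 ≈ 5467.4)
1/t = 1/(129663769/23716) = 23716/129663769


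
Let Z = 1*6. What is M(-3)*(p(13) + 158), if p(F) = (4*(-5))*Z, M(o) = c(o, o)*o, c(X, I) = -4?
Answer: 456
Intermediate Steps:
Z = 6
M(o) = -4*o
p(F) = -120 (p(F) = (4*(-5))*6 = -20*6 = -120)
M(-3)*(p(13) + 158) = (-4*(-3))*(-120 + 158) = 12*38 = 456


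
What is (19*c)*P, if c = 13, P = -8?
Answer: -1976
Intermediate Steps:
(19*c)*P = (19*13)*(-8) = 247*(-8) = -1976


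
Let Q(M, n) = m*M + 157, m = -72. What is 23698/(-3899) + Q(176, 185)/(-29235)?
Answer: -128803009/22797453 ≈ -5.6499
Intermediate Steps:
Q(M, n) = 157 - 72*M (Q(M, n) = -72*M + 157 = 157 - 72*M)
23698/(-3899) + Q(176, 185)/(-29235) = 23698/(-3899) + (157 - 72*176)/(-29235) = 23698*(-1/3899) + (157 - 12672)*(-1/29235) = -23698/3899 - 12515*(-1/29235) = -23698/3899 + 2503/5847 = -128803009/22797453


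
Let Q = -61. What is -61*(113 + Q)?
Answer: -3172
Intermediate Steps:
-61*(113 + Q) = -61*(113 - 61) = -61*52 = -3172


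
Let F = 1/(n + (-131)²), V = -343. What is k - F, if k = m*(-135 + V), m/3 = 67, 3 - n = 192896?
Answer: -16883979095/175732 ≈ -96078.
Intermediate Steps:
n = -192893 (n = 3 - 1*192896 = 3 - 192896 = -192893)
m = 201 (m = 3*67 = 201)
F = -1/175732 (F = 1/(-192893 + (-131)²) = 1/(-192893 + 17161) = 1/(-175732) = -1/175732 ≈ -5.6905e-6)
k = -96078 (k = 201*(-135 - 343) = 201*(-478) = -96078)
k - F = -96078 - 1*(-1/175732) = -96078 + 1/175732 = -16883979095/175732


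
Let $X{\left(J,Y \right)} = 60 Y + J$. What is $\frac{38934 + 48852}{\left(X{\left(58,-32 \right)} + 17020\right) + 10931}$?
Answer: $\frac{87786}{26089} \approx 3.3649$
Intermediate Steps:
$X{\left(J,Y \right)} = J + 60 Y$
$\frac{38934 + 48852}{\left(X{\left(58,-32 \right)} + 17020\right) + 10931} = \frac{38934 + 48852}{\left(\left(58 + 60 \left(-32\right)\right) + 17020\right) + 10931} = \frac{87786}{\left(\left(58 - 1920\right) + 17020\right) + 10931} = \frac{87786}{\left(-1862 + 17020\right) + 10931} = \frac{87786}{15158 + 10931} = \frac{87786}{26089}$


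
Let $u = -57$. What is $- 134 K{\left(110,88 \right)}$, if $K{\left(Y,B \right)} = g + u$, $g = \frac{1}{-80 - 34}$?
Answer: $\frac{435433}{57} \approx 7639.2$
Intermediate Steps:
$g = - \frac{1}{114}$ ($g = \frac{1}{-114} = - \frac{1}{114} \approx -0.0087719$)
$K{\left(Y,B \right)} = - \frac{6499}{114}$ ($K{\left(Y,B \right)} = - \frac{1}{114} - 57 = - \frac{6499}{114}$)
$- 134 K{\left(110,88 \right)} = \left(-134\right) \left(- \frac{6499}{114}\right) = \frac{435433}{57}$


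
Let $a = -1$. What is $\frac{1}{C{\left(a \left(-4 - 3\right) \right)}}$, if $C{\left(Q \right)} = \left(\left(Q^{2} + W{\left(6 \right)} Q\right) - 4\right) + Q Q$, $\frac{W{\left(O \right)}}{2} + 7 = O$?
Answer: $\frac{1}{80} \approx 0.0125$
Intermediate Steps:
$W{\left(O \right)} = -14 + 2 O$
$C{\left(Q \right)} = -4 - 2 Q + 2 Q^{2}$ ($C{\left(Q \right)} = \left(\left(Q^{2} + \left(-14 + 2 \cdot 6\right) Q\right) - 4\right) + Q Q = \left(\left(Q^{2} + \left(-14 + 12\right) Q\right) - 4\right) + Q^{2} = \left(\left(Q^{2} - 2 Q\right) - 4\right) + Q^{2} = \left(-4 + Q^{2} - 2 Q\right) + Q^{2} = -4 - 2 Q + 2 Q^{2}$)
$\frac{1}{C{\left(a \left(-4 - 3\right) \right)}} = \frac{1}{-4 - 2 \left(- (-4 - 3)\right) + 2 \left(- (-4 - 3)\right)^{2}} = \frac{1}{-4 - 2 \left(\left(-1\right) \left(-7\right)\right) + 2 \left(\left(-1\right) \left(-7\right)\right)^{2}} = \frac{1}{-4 - 14 + 2 \cdot 7^{2}} = \frac{1}{-4 - 14 + 2 \cdot 49} = \frac{1}{-4 - 14 + 98} = \frac{1}{80}$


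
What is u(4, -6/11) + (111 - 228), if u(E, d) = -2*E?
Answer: -125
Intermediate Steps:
u(4, -6/11) + (111 - 228) = -2*4 + (111 - 228) = -8 - 117 = -125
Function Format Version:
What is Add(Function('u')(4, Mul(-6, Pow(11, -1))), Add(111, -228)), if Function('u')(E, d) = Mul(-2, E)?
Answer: -125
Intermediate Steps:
Add(Function('u')(4, Mul(-6, Pow(11, -1))), Add(111, -228)) = Add(Mul(-2, 4), Add(111, -228)) = Add(-8, -117) = -125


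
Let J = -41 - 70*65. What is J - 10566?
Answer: -15157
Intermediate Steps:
J = -4591 (J = -41 - 4550 = -4591)
J - 10566 = -4591 - 10566 = -15157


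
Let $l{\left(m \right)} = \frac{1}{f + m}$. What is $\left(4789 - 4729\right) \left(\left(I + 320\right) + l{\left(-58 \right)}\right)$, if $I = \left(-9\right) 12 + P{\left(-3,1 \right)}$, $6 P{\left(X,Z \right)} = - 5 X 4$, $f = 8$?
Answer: $\frac{66594}{5} \approx 13319.0$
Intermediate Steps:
$l{\left(m \right)} = \frac{1}{8 + m}$
$P{\left(X,Z \right)} = - \frac{10 X}{3}$ ($P{\left(X,Z \right)} = \frac{- 5 X 4}{6} = \frac{\left(-20\right) X}{6} = - \frac{10 X}{3}$)
$I = -98$ ($I = \left(-9\right) 12 - -10 = -108 + 10 = -98$)
$\left(4789 - 4729\right) \left(\left(I + 320\right) + l{\left(-58 \right)}\right) = \left(4789 - 4729\right) \left(\left(-98 + 320\right) + \frac{1}{8 - 58}\right) = 60 \left(222 + \frac{1}{-50}\right) = 60 \left(222 - \frac{1}{50}\right) = 60 \cdot \frac{11099}{50} = \frac{66594}{5}$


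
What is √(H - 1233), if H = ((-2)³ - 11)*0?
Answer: 3*I*√137 ≈ 35.114*I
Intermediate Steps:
H = 0 (H = (-8 - 11)*0 = -19*0 = 0)
√(H - 1233) = √(0 - 1233) = √(-1233) = 3*I*√137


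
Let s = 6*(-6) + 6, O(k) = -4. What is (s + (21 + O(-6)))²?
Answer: 169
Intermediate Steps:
s = -30 (s = -36 + 6 = -30)
(s + (21 + O(-6)))² = (-30 + (21 - 4))² = (-30 + 17)² = (-13)² = 169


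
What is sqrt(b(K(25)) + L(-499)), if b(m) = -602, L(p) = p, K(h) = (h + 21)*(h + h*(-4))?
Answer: I*sqrt(1101) ≈ 33.181*I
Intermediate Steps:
K(h) = -3*h*(21 + h) (K(h) = (21 + h)*(h - 4*h) = (21 + h)*(-3*h) = -3*h*(21 + h))
sqrt(b(K(25)) + L(-499)) = sqrt(-602 - 499) = sqrt(-1101) = I*sqrt(1101)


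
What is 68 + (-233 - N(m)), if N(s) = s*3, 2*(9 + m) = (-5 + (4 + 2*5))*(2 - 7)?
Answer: -141/2 ≈ -70.500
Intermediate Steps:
m = -63/2 (m = -9 + ((-5 + (4 + 2*5))*(2 - 7))/2 = -9 + ((-5 + (4 + 10))*(-5))/2 = -9 + ((-5 + 14)*(-5))/2 = -9 + (9*(-5))/2 = -9 + (½)*(-45) = -9 - 45/2 = -63/2 ≈ -31.500)
N(s) = 3*s
68 + (-233 - N(m)) = 68 + (-233 - 3*(-63)/2) = 68 + (-233 - 1*(-189/2)) = 68 + (-233 + 189/2) = 68 - 277/2 = -141/2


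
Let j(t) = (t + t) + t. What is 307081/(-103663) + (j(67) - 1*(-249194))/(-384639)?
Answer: -143968362644/39872832657 ≈ -3.6107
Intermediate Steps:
j(t) = 3*t (j(t) = 2*t + t = 3*t)
307081/(-103663) + (j(67) - 1*(-249194))/(-384639) = 307081/(-103663) + (3*67 - 1*(-249194))/(-384639) = 307081*(-1/103663) + (201 + 249194)*(-1/384639) = -307081/103663 + 249395*(-1/384639) = -307081/103663 - 249395/384639 = -143968362644/39872832657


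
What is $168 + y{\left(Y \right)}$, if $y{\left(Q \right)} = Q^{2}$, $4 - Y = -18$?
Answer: $652$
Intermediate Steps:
$Y = 22$ ($Y = 4 - -18 = 4 + 18 = 22$)
$168 + y{\left(Y \right)} = 168 + 22^{2} = 168 + 484 = 652$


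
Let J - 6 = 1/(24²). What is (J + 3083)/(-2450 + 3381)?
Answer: 1779265/536256 ≈ 3.3179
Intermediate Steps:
J = 3457/576 (J = 6 + 1/(24²) = 6 + 1/576 = 3457/576 ≈ 6.0017)
(J + 3083)/(-2450 + 3381) = (3457/576 + 3083)/(-2450 + 3381) = (1779265/576)/931 = (1779265/576)*(1/931) = 1779265/536256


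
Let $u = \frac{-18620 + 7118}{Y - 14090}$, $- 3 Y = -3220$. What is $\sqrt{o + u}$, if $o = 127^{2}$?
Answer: $\frac{\sqrt{48792898}}{55} \approx 127.0$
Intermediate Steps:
$Y = \frac{3220}{3}$ ($Y = \left(- \frac{1}{3}\right) \left(-3220\right) = \frac{3220}{3} \approx 1073.3$)
$o = 16129$
$u = \frac{243}{275}$ ($u = \frac{-18620 + 7118}{\frac{3220}{3} - 14090} = - \frac{11502}{- \frac{39050}{3}} = \left(-11502\right) \left(- \frac{3}{39050}\right) = \frac{243}{275} \approx 0.88364$)
$\sqrt{o + u} = \sqrt{16129 + \frac{243}{275}} = \sqrt{\frac{4435718}{275}} = \frac{\sqrt{48792898}}{55}$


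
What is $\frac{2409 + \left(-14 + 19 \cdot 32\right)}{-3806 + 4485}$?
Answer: $\frac{429}{97} \approx 4.4227$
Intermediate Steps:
$\frac{2409 + \left(-14 + 19 \cdot 32\right)}{-3806 + 4485} = \frac{2409 + \left(-14 + 608\right)}{679} = \left(2409 + 594\right) \frac{1}{679} = 3003 \cdot \frac{1}{679} = \frac{429}{97}$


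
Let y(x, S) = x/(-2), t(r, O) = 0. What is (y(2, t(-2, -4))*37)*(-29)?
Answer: 1073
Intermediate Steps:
y(x, S) = -x/2 (y(x, S) = x*(-½) = -x/2)
(y(2, t(-2, -4))*37)*(-29) = (-½*2*37)*(-29) = -1*37*(-29) = -37*(-29) = 1073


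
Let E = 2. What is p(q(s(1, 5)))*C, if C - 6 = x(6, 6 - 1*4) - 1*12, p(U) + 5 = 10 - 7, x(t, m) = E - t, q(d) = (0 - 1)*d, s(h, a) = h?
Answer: 20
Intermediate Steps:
q(d) = -d
x(t, m) = 2 - t
p(U) = -2 (p(U) = -5 + (10 - 7) = -5 + 3 = -2)
C = -10 (C = 6 + ((2 - 1*6) - 1*12) = 6 + ((2 - 6) - 12) = 6 + (-4 - 12) = 6 - 16 = -10)
p(q(s(1, 5)))*C = -2*(-10) = 20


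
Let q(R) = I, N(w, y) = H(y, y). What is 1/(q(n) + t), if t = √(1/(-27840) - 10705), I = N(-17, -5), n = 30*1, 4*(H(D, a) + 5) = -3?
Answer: -160080/298947661 - 8*I*√129641832435/298947661 ≈ -0.00053548 - 0.0096353*I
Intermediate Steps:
H(D, a) = -23/4 (H(D, a) = -5 + (¼)*(-3) = -5 - ¾ = -23/4)
N(w, y) = -23/4
n = 30
I = -23/4 ≈ -5.7500
t = I*√129641832435/3480 (t = √(-1/27840 - 10705) = √(-298027201/27840) = I*√129641832435/3480 ≈ 103.46*I)
q(R) = -23/4
1/(q(n) + t) = 1/(-23/4 + I*√129641832435/3480)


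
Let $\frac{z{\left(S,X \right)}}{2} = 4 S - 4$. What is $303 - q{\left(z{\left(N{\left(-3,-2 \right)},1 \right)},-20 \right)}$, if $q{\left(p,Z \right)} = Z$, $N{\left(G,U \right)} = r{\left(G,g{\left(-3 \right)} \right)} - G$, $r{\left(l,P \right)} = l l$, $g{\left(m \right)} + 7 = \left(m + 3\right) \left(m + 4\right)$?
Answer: $323$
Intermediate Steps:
$g{\left(m \right)} = -7 + \left(3 + m\right) \left(4 + m\right)$ ($g{\left(m \right)} = -7 + \left(m + 3\right) \left(m + 4\right) = -7 + \left(3 + m\right) \left(4 + m\right)$)
$r{\left(l,P \right)} = l^{2}$
$N{\left(G,U \right)} = G^{2} - G$
$z{\left(S,X \right)} = -8 + 8 S$ ($z{\left(S,X \right)} = 2 \left(4 S - 4\right) = 2 \left(-4 + 4 S\right) = -8 + 8 S$)
$303 - q{\left(z{\left(N{\left(-3,-2 \right)},1 \right)},-20 \right)} = 303 - -20 = 303 + 20 = 323$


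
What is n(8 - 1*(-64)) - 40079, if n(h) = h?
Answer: -40007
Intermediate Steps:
n(8 - 1*(-64)) - 40079 = (8 - 1*(-64)) - 40079 = (8 + 64) - 40079 = 72 - 40079 = -40007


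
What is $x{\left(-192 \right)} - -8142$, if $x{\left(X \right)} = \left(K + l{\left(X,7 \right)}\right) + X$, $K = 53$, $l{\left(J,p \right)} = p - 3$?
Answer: $8007$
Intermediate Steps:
$l{\left(J,p \right)} = -3 + p$ ($l{\left(J,p \right)} = p - 3 = -3 + p$)
$x{\left(X \right)} = 57 + X$ ($x{\left(X \right)} = \left(53 + \left(-3 + 7\right)\right) + X = \left(53 + 4\right) + X = 57 + X$)
$x{\left(-192 \right)} - -8142 = \left(57 - 192\right) - -8142 = -135 + 8142 = 8007$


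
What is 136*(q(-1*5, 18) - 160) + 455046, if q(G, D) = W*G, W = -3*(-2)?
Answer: 429206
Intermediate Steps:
W = 6
q(G, D) = 6*G
136*(q(-1*5, 18) - 160) + 455046 = 136*(6*(-1*5) - 160) + 455046 = 136*(6*(-5) - 160) + 455046 = 136*(-30 - 160) + 455046 = 136*(-190) + 455046 = -25840 + 455046 = 429206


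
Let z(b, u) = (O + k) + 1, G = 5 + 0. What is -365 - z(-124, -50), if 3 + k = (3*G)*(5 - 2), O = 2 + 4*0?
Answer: -410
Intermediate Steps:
O = 2 (O = 2 + 0 = 2)
G = 5
k = 42 (k = -3 + (3*5)*(5 - 2) = -3 + 15*3 = -3 + 45 = 42)
z(b, u) = 45 (z(b, u) = (2 + 42) + 1 = 44 + 1 = 45)
-365 - z(-124, -50) = -365 - 1*45 = -365 - 45 = -410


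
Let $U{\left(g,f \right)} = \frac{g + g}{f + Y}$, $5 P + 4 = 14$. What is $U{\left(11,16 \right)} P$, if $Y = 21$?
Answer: $\frac{44}{37} \approx 1.1892$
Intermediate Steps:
$P = 2$ ($P = - \frac{4}{5} + \frac{1}{5} \cdot 14 = - \frac{4}{5} + \frac{14}{5} = 2$)
$U{\left(g,f \right)} = \frac{2 g}{21 + f}$ ($U{\left(g,f \right)} = \frac{g + g}{f + 21} = \frac{2 g}{21 + f}$)
$U{\left(11,16 \right)} P = 2 \cdot 11 \frac{1}{21 + 16} \cdot 2 = 2 \cdot 11 \cdot \frac{1}{37} \cdot 2 = \frac{22}{37} \cdot 2 = \frac{44}{37}$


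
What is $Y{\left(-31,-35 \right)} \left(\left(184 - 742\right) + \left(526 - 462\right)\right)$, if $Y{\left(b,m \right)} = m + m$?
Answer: $34580$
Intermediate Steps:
$Y{\left(b,m \right)} = 2 m$
$Y{\left(-31,-35 \right)} \left(\left(184 - 742\right) + \left(526 - 462\right)\right) = 2 \left(-35\right) \left(\left(184 - 742\right) + \left(526 - 462\right)\right) = - 70 \left(\left(184 - 742\right) + \left(526 - 462\right)\right) = - 70 \left(-558 + 64\right) = \left(-70\right) \left(-494\right) = 34580$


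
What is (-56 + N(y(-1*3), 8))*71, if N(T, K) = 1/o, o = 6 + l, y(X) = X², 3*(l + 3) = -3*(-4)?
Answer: -27761/7 ≈ -3965.9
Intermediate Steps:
l = 1 (l = -3 + (-3*(-4))/3 = -3 + (⅓)*12 = -3 + 4 = 1)
o = 7 (o = 6 + 1 = 7)
N(T, K) = ⅐ (N(T, K) = 1/7 = ⅐)
(-56 + N(y(-1*3), 8))*71 = (-56 + ⅐)*71 = -391/7*71 = -27761/7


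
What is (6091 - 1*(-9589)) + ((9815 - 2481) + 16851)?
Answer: 39865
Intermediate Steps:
(6091 - 1*(-9589)) + ((9815 - 2481) + 16851) = (6091 + 9589) + (7334 + 16851) = 15680 + 24185 = 39865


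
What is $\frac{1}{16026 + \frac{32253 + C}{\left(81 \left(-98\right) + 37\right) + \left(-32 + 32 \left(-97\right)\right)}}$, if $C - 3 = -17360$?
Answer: $\frac{11037}{176864066} \approx 6.2404 \cdot 10^{-5}$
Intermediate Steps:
$C = -17357$ ($C = 3 - 17360 = -17357$)
$\frac{1}{16026 + \frac{32253 + C}{\left(81 \left(-98\right) + 37\right) + \left(-32 + 32 \left(-97\right)\right)}} = \frac{1}{16026 + \frac{32253 - 17357}{\left(81 \left(-98\right) + 37\right) + \left(-32 + 32 \left(-97\right)\right)}} = \frac{1}{16026 + \frac{14896}{\left(-7938 + 37\right) - 3136}} = \frac{1}{16026 + \frac{14896}{-7901 - 3136}} = \frac{1}{16026 + \frac{14896}{-11037}} = \frac{1}{16026 + 14896 \left(- \frac{1}{11037}\right)} = \frac{1}{16026 - \frac{14896}{11037}} = \frac{1}{\frac{176864066}{11037}} = \frac{11037}{176864066}$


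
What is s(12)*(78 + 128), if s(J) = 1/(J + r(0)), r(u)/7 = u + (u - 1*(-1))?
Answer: 206/19 ≈ 10.842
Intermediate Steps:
r(u) = 7 + 14*u (r(u) = 7*(u + (u - 1*(-1))) = 7*(u + (u + 1)) = 7*(u + (1 + u)) = 7*(1 + 2*u) = 7 + 14*u)
s(J) = 1/(7 + J) (s(J) = 1/(J + (7 + 14*0)) = 1/(J + (7 + 0)) = 1/(J + 7) = 1/(7 + J))
s(12)*(78 + 128) = (78 + 128)/(7 + 12) = 206/19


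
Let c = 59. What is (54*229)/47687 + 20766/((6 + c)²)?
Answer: 1042514592/201477575 ≈ 5.1743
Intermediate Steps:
(54*229)/47687 + 20766/((6 + c)²) = (54*229)/47687 + 20766/((6 + 59)²) = 12366*(1/47687) + 20766/(65²) = 12366/47687 + 20766/4225 = 1042514592/201477575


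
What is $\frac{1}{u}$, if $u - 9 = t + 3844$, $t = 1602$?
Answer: $\frac{1}{5455} \approx 0.00018332$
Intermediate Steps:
$u = 5455$ ($u = 9 + \left(1602 + 3844\right) = 9 + 5446 = 5455$)
$\frac{1}{u} = \frac{1}{5455}$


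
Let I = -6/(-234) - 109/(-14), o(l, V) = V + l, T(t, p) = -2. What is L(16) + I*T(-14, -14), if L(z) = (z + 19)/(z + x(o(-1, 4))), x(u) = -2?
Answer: -7165/546 ≈ -13.123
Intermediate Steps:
L(z) = (19 + z)/(-2 + z) (L(z) = (z + 19)/(z - 2) = (19 + z)/(-2 + z))
I = 4265/546 (I = -6*(-1/234) - 109*(-1/14) = 1/39 + 109/14 = 4265/546 ≈ 7.8114)
L(16) + I*T(-14, -14) = (19 + 16)/(-2 + 16) + (4265/546)*(-2) = 35/14 - 4265/273 = (1/14)*35 - 4265/273 = 5/2 - 4265/273 = -7165/546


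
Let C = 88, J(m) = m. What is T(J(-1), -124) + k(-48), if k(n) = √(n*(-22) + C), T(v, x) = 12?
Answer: 12 + 2*√286 ≈ 45.823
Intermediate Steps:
k(n) = √(88 - 22*n) (k(n) = √(n*(-22) + 88) = √(-22*n + 88) = √(88 - 22*n))
T(J(-1), -124) + k(-48) = 12 + √(88 - 22*(-48)) = 12 + √(88 + 1056) = 12 + √1144 = 12 + 2*√286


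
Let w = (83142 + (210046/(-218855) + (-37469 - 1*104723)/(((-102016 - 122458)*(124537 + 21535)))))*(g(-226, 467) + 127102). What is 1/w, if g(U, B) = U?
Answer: 448507295246465/4731125231232601163444172 ≈ 9.4799e-11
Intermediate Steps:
w = 4731125231232601163444172/448507295246465 (w = (83142 + (210046/(-218855) + (-37469 - 1*104723)/(((-102016 - 122458)*(124537 + 21535)))))*(-226 + 127102) = (83142 + (210046*(-1/218855) + (-37469 - 104723)/((-224474*146072))))*126876 = (83142 + (-210046/218855 - 142192/(-32789366128)))*126876 = (83142 + (-210046/218855 - 142192*(-1/32789366128)))*126876 = (83142 + (-210046/218855 + 8887/2049335383))*126876 = (83142 - 430452754893233/448507295246465)*126876 = (37289363088626699797/448507295246465)*126876 = 4731125231232601163444172/448507295246465 ≈ 1.0549e+10)
1/w = 1/(4731125231232601163444172/448507295246465) = 448507295246465/4731125231232601163444172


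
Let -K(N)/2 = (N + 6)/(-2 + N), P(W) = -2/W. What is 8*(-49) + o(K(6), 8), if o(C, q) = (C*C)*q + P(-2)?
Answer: -103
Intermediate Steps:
K(N) = -2*(6 + N)/(-2 + N) (K(N) = -2*(N + 6)/(-2 + N) = -2*(6 + N)/(-2 + N))
o(C, q) = 1 + q*C² (o(C, q) = (C*C)*q - 2/(-2) = C²*q - 2*(-½) = q*C² + 1 = 1 + q*C²)
8*(-49) + o(K(6), 8) = 8*(-49) + (1 + 8*(2*(-6 - 1*6)/(-2 + 6))²) = -392 + (1 + 8*(2*(-6 - 6)/4)²) = -392 + (1 + 8*(2*(¼)*(-12))²) = -392 + (1 + 8*(-6)²) = -392 + (1 + 8*36) = -392 + (1 + 288) = -392 + 289 = -103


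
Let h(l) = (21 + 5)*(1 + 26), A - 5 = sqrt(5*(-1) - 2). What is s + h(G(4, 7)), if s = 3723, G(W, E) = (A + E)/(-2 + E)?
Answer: 4425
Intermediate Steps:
A = 5 + I*sqrt(7) (A = 5 + sqrt(5*(-1) - 2) = 5 + sqrt(-5 - 2) = 5 + sqrt(-7) = 5 + I*sqrt(7) ≈ 5.0 + 2.6458*I)
G(W, E) = (5 + E + I*sqrt(7))/(-2 + E) (G(W, E) = ((5 + I*sqrt(7)) + E)/(-2 + E) = (5 + E + I*sqrt(7))/(-2 + E))
h(l) = 702 (h(l) = 26*27 = 702)
s + h(G(4, 7)) = 3723 + 702 = 4425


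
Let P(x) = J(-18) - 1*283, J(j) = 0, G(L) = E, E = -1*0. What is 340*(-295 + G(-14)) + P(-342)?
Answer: -100583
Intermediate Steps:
E = 0
G(L) = 0
P(x) = -283 (P(x) = 0 - 1*283 = 0 - 283 = -283)
340*(-295 + G(-14)) + P(-342) = 340*(-295 + 0) - 283 = 340*(-295) - 283 = -100300 - 283 = -100583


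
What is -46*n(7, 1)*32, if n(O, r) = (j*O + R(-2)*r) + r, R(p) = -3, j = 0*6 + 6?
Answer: -58880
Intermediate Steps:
j = 6 (j = 0 + 6 = 6)
n(O, r) = -2*r + 6*O (n(O, r) = (6*O - 3*r) + r = (-3*r + 6*O) + r = -2*r + 6*O)
-46*n(7, 1)*32 = -46*(-2*1 + 6*7)*32 = -46*(-2 + 42)*32 = -46*40*32 = -1840*32 = -58880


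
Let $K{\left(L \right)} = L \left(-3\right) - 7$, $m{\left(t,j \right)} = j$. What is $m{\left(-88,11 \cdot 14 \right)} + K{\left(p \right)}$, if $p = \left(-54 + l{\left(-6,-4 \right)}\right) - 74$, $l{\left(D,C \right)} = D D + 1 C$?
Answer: $435$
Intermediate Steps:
$l{\left(D,C \right)} = C + D^{2}$ ($l{\left(D,C \right)} = D^{2} + C = C + D^{2}$)
$p = -96$ ($p = \left(-54 - \left(4 - \left(-6\right)^{2}\right)\right) - 74 = \left(-54 + \left(-4 + 36\right)\right) - 74 = \left(-54 + 32\right) - 74 = -22 - 74 = -96$)
$K{\left(L \right)} = -7 - 3 L$ ($K{\left(L \right)} = - 3 L - 7 = -7 - 3 L$)
$m{\left(-88,11 \cdot 14 \right)} + K{\left(p \right)} = 11 \cdot 14 - -281 = 154 + \left(-7 + 288\right) = 154 + 281 = 435$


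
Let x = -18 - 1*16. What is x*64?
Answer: -2176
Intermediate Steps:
x = -34 (x = -18 - 16 = -34)
x*64 = -34*64 = -2176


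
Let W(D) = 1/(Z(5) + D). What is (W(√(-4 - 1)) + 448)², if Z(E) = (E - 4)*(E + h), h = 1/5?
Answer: (-110704409*I + 52205440*√5)/(-551*I + 260*√5) ≈ 2.0085e+5 - 62.554*I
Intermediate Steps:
h = ⅕ ≈ 0.20000
Z(E) = (-4 + E)*(⅕ + E) (Z(E) = (E - 4)*(E + ⅕) = (-4 + E)*(⅕ + E))
W(D) = 1/(26/5 + D) (W(D) = 1/((-⅘ + 5² - 19/5*5) + D) = 1/((-⅘ + 25 - 19) + D) = 1/(26/5 + D))
(W(√(-4 - 1)) + 448)² = (5/(26 + 5*√(-4 - 1)) + 448)² = (5/(26 + 5*√(-5)) + 448)² = (5/(26 + 5*(I*√5)) + 448)² = (5/(26 + 5*I*√5) + 448)² = (448 + 5/(26 + 5*I*√5))²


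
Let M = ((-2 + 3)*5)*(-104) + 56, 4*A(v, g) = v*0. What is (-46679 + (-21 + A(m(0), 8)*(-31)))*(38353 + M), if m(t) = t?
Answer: -1769416300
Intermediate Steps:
A(v, g) = 0 (A(v, g) = (v*0)/4 = (¼)*0 = 0)
M = -464 (M = (1*5)*(-104) + 56 = 5*(-104) + 56 = -520 + 56 = -464)
(-46679 + (-21 + A(m(0), 8)*(-31)))*(38353 + M) = (-46679 + (-21 + 0*(-31)))*(38353 - 464) = (-46679 + (-21 + 0))*37889 = (-46679 - 21)*37889 = -46700*37889 = -1769416300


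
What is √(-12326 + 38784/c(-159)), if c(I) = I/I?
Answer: √26458 ≈ 162.66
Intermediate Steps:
c(I) = 1
√(-12326 + 38784/c(-159)) = √(-12326 + 38784/1) = √(-12326 + 38784*1) = √(-12326 + 38784) = √26458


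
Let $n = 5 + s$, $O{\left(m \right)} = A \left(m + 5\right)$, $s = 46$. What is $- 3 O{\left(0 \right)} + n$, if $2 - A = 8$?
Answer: $141$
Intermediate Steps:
$A = -6$ ($A = 2 - 8 = -6$)
$O{\left(m \right)} = -30 - 6 m$ ($O{\left(m \right)} = - 6 \left(m + 5\right) = - 6 \left(5 + m\right) = -30 - 6 m$)
$n = 51$ ($n = 5 + 46 = 51$)
$- 3 O{\left(0 \right)} + n = - 3 \left(-30 - 0\right) + 51 = - 3 \left(-30 + 0\right) + 51 = \left(-3\right) \left(-30\right) + 51 = 90 + 51 = 141$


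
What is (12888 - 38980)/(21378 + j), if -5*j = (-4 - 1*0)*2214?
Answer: -65230/57873 ≈ -1.1271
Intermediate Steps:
j = 8856/5 (j = -(-4 - 1*0)*2214/5 = -(-4 + 0)*2214/5 = -(-4)*2214/5 = -1/5*(-8856) = 8856/5 ≈ 1771.2)
(12888 - 38980)/(21378 + j) = (12888 - 38980)/(21378 + 8856/5) = -26092/115746/5 = -26092*5/115746 = -65230/57873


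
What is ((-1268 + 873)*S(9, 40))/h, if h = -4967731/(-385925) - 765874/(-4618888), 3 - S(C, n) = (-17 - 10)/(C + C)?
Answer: -12280901490750/90081252041 ≈ -136.33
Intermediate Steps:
S(C, n) = 3 + 27/(2*C) (S(C, n) = 3 - (-17 - 10)/(C + C) = 3 - (-27)/(2*C) = 3 + 27/(2*C))
h = 270243756123/20727259900 (h = -4967731*(-1/385925) - 765874*(-1/4618888) = 4967731/385925 + 382937/2309444 = 270243756123/20727259900 ≈ 13.038)
((-1268 + 873)*S(9, 40))/h = ((-1268 + 873)*(3 + (27/2)/9))/(270243756123/20727259900) = -395*(3 + (27/2)*(1/9))*(20727259900/270243756123) = -395*(3 + 3/2)*(20727259900/270243756123) = -395*9/2*(20727259900/270243756123) = -3555/2*20727259900/270243756123 = -12280901490750/90081252041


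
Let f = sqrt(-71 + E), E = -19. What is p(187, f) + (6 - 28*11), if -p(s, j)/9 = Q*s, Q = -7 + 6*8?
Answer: -69305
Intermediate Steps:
Q = 41 (Q = -7 + 48 = 41)
f = 3*I*sqrt(10) (f = sqrt(-71 - 19) = sqrt(-90) = 3*I*sqrt(10) ≈ 9.4868*I)
p(s, j) = -369*s
p(187, f) + (6 - 28*11) = -369*187 + (6 - 28*11) = -69003 + (6 - 308) = -69003 - 302 = -69305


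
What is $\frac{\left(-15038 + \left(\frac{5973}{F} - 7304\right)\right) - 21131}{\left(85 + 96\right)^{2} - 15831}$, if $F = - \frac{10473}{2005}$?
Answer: $- \frac{77878099}{29551315} \approx -2.6354$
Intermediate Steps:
$F = - \frac{10473}{2005}$ ($F = \left(-10473\right) \frac{1}{2005} = - \frac{10473}{2005} \approx -5.2234$)
$\frac{\left(-15038 + \left(\frac{5973}{F} - 7304\right)\right) - 21131}{\left(85 + 96\right)^{2} - 15831} = \frac{\left(-15038 + \left(\frac{5973}{- \frac{10473}{2005}} - 7304\right)\right) - 21131}{\left(85 + 96\right)^{2} - 15831} = \frac{\left(-15038 + \left(5973 \left(- \frac{2005}{10473}\right) - 7304\right)\right) - 21131}{181^{2} - 15831} = \frac{\left(-15038 - \frac{29490219}{3491}\right) - 21131}{32761 - 15831} = \frac{\left(-15038 - \frac{29490219}{3491}\right) - 21131}{16930} = \left(- \frac{81987877}{3491} - 21131\right) \frac{1}{16930} = \left(- \frac{155756198}{3491}\right) \frac{1}{16930} = - \frac{77878099}{29551315}$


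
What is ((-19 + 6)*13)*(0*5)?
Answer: 0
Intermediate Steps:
((-19 + 6)*13)*(0*5) = -13*13*0 = -169*0 = 0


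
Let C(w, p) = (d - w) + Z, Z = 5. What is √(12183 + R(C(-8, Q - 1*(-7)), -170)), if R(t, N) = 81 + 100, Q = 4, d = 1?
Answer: 2*√3091 ≈ 111.19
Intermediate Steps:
C(w, p) = 6 - w (C(w, p) = (1 - w) + 5 = 6 - w)
R(t, N) = 181
√(12183 + R(C(-8, Q - 1*(-7)), -170)) = √(12183 + 181) = √12364 = 2*√3091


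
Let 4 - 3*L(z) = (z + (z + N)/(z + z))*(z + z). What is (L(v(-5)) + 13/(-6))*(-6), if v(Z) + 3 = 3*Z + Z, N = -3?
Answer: 2069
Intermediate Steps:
v(Z) = -3 + 4*Z (v(Z) = -3 + (3*Z + Z) = -3 + 4*Z)
L(z) = 4/3 - 2*z*(z + (-3 + z)/(2*z))/3 (L(z) = 4/3 - (z + (z - 3)/(z + z))*(z + z)/3 = 4/3 - (z + (-3 + z)/((2*z)))*2*z/3 = 4/3 - (z + (-3 + z)*(1/(2*z)))*2*z/3 = 4/3 - (z + (-3 + z)/(2*z))*2*z/3 = 4/3 - 2*z*(z + (-3 + z)/(2*z))/3)
(L(v(-5)) + 13/(-6))*(-6) = ((7/3 - 2*(-3 + 4*(-5))²/3 - (-3 + 4*(-5))/3) + 13/(-6))*(-6) = ((7/3 - 2*(-3 - 20)²/3 - (-3 - 20)/3) + 13*(-⅙))*(-6) = ((7/3 - ⅔*(-23)² - ⅓*(-23)) - 13/6)*(-6) = ((7/3 - ⅔*529 + 23/3) - 13/6)*(-6) = ((7/3 - 1058/3 + 23/3) - 13/6)*(-6) = (-1028/3 - 13/6)*(-6) = -2069/6*(-6) = 2069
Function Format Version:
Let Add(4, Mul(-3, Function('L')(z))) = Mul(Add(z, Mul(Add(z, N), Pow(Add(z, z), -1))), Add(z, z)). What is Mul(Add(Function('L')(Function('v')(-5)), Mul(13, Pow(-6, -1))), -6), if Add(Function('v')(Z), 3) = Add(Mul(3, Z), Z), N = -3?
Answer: 2069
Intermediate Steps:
Function('v')(Z) = Add(-3, Mul(4, Z)) (Function('v')(Z) = Add(-3, Add(Mul(3, Z), Z)) = Add(-3, Mul(4, Z)))
Function('L')(z) = Add(Rational(4, 3), Mul(Rational(-2, 3), z, Add(z, Mul(Rational(1, 2), Pow(z, -1), Add(-3, z))))) (Function('L')(z) = Add(Rational(4, 3), Mul(Rational(-1, 3), Mul(Add(z, Mul(Add(z, -3), Pow(Add(z, z), -1))), Add(z, z)))) = Add(Rational(4, 3), Mul(Rational(-1, 3), Mul(Add(z, Mul(Add(-3, z), Pow(Mul(2, z), -1))), Mul(2, z)))) = Add(Rational(4, 3), Mul(Rational(-1, 3), Mul(Add(z, Mul(Add(-3, z), Mul(Rational(1, 2), Pow(z, -1)))), Mul(2, z)))) = Add(Rational(4, 3), Mul(Rational(-1, 3), Mul(Add(z, Mul(Rational(1, 2), Pow(z, -1), Add(-3, z))), Mul(2, z)))) = Add(Rational(4, 3), Mul(Rational(-1, 3), Mul(2, z, Add(z, Mul(Rational(1, 2), Pow(z, -1), Add(-3, z)))))) = Add(Rational(4, 3), Mul(Rational(-2, 3), z, Add(z, Mul(Rational(1, 2), Pow(z, -1), Add(-3, z))))))
Mul(Add(Function('L')(Function('v')(-5)), Mul(13, Pow(-6, -1))), -6) = Mul(Add(Add(Rational(7, 3), Mul(Rational(-2, 3), Pow(Add(-3, Mul(4, -5)), 2)), Mul(Rational(-1, 3), Add(-3, Mul(4, -5)))), Mul(13, Pow(-6, -1))), -6) = Mul(Add(Add(Rational(7, 3), Mul(Rational(-2, 3), Pow(Add(-3, -20), 2)), Mul(Rational(-1, 3), Add(-3, -20))), Mul(13, Rational(-1, 6))), -6) = Mul(Add(Add(Rational(7, 3), Mul(Rational(-2, 3), Pow(-23, 2)), Mul(Rational(-1, 3), -23)), Rational(-13, 6)), -6) = Mul(Add(Add(Rational(7, 3), Mul(Rational(-2, 3), 529), Rational(23, 3)), Rational(-13, 6)), -6) = Mul(Add(Add(Rational(7, 3), Rational(-1058, 3), Rational(23, 3)), Rational(-13, 6)), -6) = Mul(Add(Rational(-1028, 3), Rational(-13, 6)), -6) = Mul(Rational(-2069, 6), -6) = 2069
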